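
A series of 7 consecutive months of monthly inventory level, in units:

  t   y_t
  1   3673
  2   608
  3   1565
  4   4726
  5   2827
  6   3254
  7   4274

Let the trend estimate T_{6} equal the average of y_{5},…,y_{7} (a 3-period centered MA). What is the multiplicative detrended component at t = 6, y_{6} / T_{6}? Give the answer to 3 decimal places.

Trend T_6 = (2827 + 3254 + 4274) / 3 = 10355/3 = 3451.66667
Ratio to trend: 3254 / 3451.66667 = 0.943

0.943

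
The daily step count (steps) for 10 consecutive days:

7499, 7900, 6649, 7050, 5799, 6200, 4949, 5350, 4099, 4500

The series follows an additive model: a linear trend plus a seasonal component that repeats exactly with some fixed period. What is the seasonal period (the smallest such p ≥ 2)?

First differences y_{t+1} − y_t: 401, -1251, 401, -1251, 401, -1251, …
The difference pattern repeats every 2 terms and not for any smaller step, so p = 2.

2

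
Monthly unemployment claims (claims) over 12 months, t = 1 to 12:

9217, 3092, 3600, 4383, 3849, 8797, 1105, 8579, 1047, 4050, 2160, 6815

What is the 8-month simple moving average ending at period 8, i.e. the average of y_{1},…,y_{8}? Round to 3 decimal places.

Sum of periods 1–8: 9217 + 3092 + 3600 + 4383 + 3849 + 8797 + 1105 + 8579 = 42622
Divide by 8: 42622 / 8 = 5327.750

5327.750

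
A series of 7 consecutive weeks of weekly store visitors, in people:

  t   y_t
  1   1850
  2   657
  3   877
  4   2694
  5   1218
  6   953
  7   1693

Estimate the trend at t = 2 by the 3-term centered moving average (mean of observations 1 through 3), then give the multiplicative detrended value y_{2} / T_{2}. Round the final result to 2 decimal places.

Trend T_2 = (1850 + 657 + 877) / 3 = 3384/3 = 1128.0000
Ratio to trend: 657 / 1128.0000 = 0.58

0.58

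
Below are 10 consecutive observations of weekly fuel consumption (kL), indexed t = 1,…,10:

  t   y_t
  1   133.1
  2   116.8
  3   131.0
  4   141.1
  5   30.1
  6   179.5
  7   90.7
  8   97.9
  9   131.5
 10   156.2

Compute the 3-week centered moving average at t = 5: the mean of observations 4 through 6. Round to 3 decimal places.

Sum of periods 4–6: 141.1 + 30.1 + 179.5 = 350.7
Divide by 3: 350.7 / 3 = 116.900

116.900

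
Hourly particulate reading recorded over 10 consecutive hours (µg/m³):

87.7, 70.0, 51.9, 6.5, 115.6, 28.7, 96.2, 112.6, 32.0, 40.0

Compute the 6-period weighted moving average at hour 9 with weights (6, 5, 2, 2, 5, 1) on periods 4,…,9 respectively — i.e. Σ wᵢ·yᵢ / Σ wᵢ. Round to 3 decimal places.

69.610

Weighted sum: 6·6.5 + 5·115.6 + 2·28.7 + 2·96.2 + 5·112.6 + 1·32.0 = 39.0 + 578.0 + 57.4 + 192.4 + 563.0 + 32.0 = 1461.8
Weight total: 6 + 5 + 2 + 2 + 5 + 1 = 21
WMA = 1461.8 / 21 = 69.610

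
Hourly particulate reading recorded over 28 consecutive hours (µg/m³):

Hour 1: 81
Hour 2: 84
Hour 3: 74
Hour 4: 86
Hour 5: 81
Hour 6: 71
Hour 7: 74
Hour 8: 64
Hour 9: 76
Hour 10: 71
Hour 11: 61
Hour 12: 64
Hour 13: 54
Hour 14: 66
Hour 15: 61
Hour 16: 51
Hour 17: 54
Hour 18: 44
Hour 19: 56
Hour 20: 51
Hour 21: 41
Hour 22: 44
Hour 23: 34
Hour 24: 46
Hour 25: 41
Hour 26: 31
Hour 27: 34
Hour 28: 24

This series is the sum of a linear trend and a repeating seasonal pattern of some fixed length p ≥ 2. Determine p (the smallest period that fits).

5

First differences y_{t+1} − y_t: 3, -10, 12, -5, -10, 3, -10, 12, -5, -10, 3, -10, …
The difference pattern repeats every 5 terms and not for any smaller step, so p = 5.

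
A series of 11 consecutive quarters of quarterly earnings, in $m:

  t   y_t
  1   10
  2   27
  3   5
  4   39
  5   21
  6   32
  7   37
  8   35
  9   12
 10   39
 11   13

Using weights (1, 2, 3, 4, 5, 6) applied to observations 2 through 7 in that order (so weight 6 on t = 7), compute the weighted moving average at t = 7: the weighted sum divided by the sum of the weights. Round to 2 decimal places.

Weighted sum: 1·27 + 2·5 + 3·39 + 4·21 + 5·32 + 6·37 = 27 + 10 + 117 + 84 + 160 + 222 = 620
Weight total: 1 + 2 + 3 + 4 + 5 + 6 = 21
WMA = 620 / 21 = 29.52

29.52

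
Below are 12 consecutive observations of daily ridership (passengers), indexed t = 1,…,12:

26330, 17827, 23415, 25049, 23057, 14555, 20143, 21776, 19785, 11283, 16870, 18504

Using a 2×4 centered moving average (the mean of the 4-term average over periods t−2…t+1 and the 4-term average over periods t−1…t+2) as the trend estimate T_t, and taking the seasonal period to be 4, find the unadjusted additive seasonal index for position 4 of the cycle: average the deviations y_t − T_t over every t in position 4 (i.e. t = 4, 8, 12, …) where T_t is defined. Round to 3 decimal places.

Season position 4 occurs at t = 4, 8 (where T_t is defined).
t=4: T_4 = 21928.00000; y_4 − T_4 = 25049 − 21928.00000 = 3121.00000
t=8: T_8 = 18655.75000; y_8 − T_8 = 21776 − 18655.75000 = 3120.25000
Mean deviation: (3121.00000 + 3120.25000) / 2 = 3120.625

3120.625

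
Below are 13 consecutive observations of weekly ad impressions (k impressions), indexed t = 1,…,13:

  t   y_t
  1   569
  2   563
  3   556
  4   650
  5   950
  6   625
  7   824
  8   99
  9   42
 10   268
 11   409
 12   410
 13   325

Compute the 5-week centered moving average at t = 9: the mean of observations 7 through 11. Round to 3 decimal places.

Sum of periods 7–11: 824 + 99 + 42 + 268 + 409 = 1642
Divide by 5: 1642 / 5 = 328.400

328.400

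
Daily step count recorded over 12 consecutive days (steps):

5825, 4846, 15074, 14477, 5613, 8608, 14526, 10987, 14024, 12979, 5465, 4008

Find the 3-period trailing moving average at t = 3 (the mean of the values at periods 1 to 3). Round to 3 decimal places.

Sum of periods 1–3: 5825 + 4846 + 15074 = 25745
Divide by 3: 25745 / 3 = 8581.667

8581.667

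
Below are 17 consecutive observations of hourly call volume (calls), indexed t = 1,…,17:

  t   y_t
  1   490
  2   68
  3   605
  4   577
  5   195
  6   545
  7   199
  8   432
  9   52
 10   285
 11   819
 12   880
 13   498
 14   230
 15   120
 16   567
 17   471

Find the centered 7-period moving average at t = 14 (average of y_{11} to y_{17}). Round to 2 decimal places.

512.14

Sum of periods 11–17: 819 + 880 + 498 + 230 + 120 + 567 + 471 = 3585
Divide by 7: 3585 / 7 = 512.14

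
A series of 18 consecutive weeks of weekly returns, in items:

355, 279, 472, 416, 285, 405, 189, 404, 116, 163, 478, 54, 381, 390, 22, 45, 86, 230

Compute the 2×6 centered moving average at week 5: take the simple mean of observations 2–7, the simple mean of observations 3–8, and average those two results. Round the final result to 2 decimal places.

351.42

Sum over 2–7: 279 + 472 + 416 + 285 + 405 + 189 = 2046
Sum over 3–8: 472 + 416 + 285 + 405 + 189 + 404 = 2171
CMA at t=5 = (2046 + 2171) / (2·6) = 4217 / 12 = 351.42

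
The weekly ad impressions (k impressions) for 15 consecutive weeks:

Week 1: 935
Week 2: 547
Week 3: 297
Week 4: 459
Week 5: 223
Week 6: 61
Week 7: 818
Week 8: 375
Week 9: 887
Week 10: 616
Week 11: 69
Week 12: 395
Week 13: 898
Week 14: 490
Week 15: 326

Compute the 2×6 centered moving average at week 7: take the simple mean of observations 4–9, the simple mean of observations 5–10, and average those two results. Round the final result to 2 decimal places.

483.58

Sum over 4–9: 459 + 223 + 61 + 818 + 375 + 887 = 2823
Sum over 5–10: 223 + 61 + 818 + 375 + 887 + 616 = 2980
CMA at t=7 = (2823 + 2980) / (2·6) = 5803 / 12 = 483.58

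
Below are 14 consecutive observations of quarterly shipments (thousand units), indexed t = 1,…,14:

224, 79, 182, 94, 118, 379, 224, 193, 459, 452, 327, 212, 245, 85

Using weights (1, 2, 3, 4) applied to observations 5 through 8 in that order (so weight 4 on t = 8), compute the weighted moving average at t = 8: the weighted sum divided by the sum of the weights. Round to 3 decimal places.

Weighted sum: 1·118 + 2·379 + 3·224 + 4·193 = 118 + 758 + 672 + 772 = 2320
Weight total: 1 + 2 + 3 + 4 = 10
WMA = 2320 / 10 = 232.000

232.000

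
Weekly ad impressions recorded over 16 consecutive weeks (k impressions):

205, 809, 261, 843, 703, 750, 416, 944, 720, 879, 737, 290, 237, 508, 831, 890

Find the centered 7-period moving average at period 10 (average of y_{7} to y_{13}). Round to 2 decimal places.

603.29

Sum of periods 7–13: 416 + 944 + 720 + 879 + 737 + 290 + 237 = 4223
Divide by 7: 4223 / 7 = 603.29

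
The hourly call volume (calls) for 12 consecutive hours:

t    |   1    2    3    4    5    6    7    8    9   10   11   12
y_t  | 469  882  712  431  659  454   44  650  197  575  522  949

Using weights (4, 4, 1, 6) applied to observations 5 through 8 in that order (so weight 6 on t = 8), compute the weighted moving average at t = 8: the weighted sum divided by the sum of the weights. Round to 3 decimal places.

Weighted sum: 4·659 + 4·454 + 1·44 + 6·650 = 2636 + 1816 + 44 + 3900 = 8396
Weight total: 4 + 4 + 1 + 6 = 15
WMA = 8396 / 15 = 559.733

559.733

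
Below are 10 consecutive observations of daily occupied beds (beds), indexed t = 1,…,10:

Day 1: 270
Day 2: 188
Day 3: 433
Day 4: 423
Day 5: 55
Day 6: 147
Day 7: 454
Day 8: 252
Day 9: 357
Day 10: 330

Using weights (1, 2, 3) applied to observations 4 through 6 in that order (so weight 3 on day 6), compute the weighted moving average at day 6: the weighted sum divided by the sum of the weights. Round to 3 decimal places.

Weighted sum: 1·423 + 2·55 + 3·147 = 423 + 110 + 441 = 974
Weight total: 1 + 2 + 3 = 6
WMA = 974 / 6 = 162.333

162.333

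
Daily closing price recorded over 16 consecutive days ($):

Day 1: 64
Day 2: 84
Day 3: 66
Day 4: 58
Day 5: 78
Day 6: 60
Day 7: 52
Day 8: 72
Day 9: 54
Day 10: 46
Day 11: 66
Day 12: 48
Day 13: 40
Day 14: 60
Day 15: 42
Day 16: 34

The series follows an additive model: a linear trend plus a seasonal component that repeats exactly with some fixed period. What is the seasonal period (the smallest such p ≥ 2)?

3

First differences y_{t+1} − y_t: 20, -18, -8, 20, -18, -8, 20, -18, …
The difference pattern repeats every 3 terms and not for any smaller step, so p = 3.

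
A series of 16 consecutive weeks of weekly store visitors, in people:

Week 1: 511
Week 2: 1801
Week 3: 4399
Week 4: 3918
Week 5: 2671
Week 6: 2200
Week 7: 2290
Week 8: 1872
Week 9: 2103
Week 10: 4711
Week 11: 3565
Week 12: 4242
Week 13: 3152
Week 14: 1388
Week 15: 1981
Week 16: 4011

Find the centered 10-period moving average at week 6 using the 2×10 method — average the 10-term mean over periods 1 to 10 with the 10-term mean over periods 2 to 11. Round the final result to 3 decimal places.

2800.300

Sum over 1–10: 511 + 1801 + 4399 + 3918 + 2671 + 2200 + 2290 + 1872 + 2103 + 4711 = 26476
Sum over 2–11: 1801 + 4399 + 3918 + 2671 + 2200 + 2290 + 1872 + 2103 + 4711 + 3565 = 29530
CMA at t=6 = (26476 + 29530) / (2·10) = 56006 / 20 = 2800.300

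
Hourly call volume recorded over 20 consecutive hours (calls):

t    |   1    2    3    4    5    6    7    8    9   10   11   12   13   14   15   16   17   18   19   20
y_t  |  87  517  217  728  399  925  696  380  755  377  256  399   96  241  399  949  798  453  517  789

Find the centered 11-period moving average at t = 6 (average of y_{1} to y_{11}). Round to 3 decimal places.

485.182

Sum of periods 1–11: 87 + 517 + 217 + 728 + 399 + 925 + 696 + 380 + 755 + 377 + 256 = 5337
Divide by 11: 5337 / 11 = 485.182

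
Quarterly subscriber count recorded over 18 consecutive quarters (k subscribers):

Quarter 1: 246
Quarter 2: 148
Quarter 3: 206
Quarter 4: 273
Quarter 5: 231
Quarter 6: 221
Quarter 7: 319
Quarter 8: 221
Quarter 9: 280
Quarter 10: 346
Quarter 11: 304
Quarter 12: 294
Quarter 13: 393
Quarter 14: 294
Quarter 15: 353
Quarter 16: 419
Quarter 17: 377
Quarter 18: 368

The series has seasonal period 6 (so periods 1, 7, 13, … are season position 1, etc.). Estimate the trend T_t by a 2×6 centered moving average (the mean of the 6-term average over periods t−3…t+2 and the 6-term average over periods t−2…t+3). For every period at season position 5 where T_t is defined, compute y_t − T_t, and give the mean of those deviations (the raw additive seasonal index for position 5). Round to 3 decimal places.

Season position 5 occurs at t = 5, 11 (where T_t is defined).
t=5: T_5 = 239.08333; y_5 − T_5 = 231 − 239.08333 = -8.08333
t=11: T_11 = 312.41667; y_11 − T_11 = 304 − 312.41667 = -8.41667
Mean deviation: (-8.08333 + -8.41667) / 2 = -8.250

-8.250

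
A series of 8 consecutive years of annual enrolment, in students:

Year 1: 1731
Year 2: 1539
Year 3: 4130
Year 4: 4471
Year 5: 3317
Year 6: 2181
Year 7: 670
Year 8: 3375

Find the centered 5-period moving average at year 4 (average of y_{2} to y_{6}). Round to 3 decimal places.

Sum of periods 2–6: 1539 + 4130 + 4471 + 3317 + 2181 = 15638
Divide by 5: 15638 / 5 = 3127.600

3127.600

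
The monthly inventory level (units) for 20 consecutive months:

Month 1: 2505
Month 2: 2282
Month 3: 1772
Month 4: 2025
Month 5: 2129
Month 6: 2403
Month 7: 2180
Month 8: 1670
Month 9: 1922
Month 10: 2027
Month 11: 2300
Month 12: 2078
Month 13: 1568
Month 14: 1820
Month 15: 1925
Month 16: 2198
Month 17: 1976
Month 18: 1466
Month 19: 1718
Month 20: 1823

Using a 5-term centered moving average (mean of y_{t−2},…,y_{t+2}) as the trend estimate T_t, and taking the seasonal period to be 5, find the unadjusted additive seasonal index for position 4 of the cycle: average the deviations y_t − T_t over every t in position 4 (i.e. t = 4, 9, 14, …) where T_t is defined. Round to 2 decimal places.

-97.60

Season position 4 occurs at t = 4, 9, 14 (where T_t is defined).
t=4: T_4 = 2122.2000; y_4 − T_4 = 2025 − 2122.2000 = -97.2000
t=9: T_9 = 2019.8000; y_9 − T_9 = 1922 − 2019.8000 = -97.8000
t=14: T_14 = 1917.8000; y_14 − T_14 = 1820 − 1917.8000 = -97.8000
Mean deviation: (-97.2000 + -97.8000 + -97.8000) / 3 = -97.60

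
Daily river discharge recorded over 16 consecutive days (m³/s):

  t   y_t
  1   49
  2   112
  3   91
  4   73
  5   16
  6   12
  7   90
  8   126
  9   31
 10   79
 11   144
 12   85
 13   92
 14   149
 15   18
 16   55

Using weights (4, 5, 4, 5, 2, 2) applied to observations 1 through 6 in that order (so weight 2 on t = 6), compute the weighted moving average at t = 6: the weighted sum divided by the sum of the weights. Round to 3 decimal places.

70.045

Weighted sum: 4·49 + 5·112 + 4·91 + 5·73 + 2·16 + 2·12 = 196 + 560 + 364 + 365 + 32 + 24 = 1541
Weight total: 4 + 5 + 4 + 5 + 2 + 2 = 22
WMA = 1541 / 22 = 70.045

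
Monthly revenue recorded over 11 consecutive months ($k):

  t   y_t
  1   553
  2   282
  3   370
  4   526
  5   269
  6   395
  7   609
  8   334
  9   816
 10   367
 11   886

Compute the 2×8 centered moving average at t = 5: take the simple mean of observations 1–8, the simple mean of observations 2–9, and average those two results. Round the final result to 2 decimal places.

Sum over 1–8: 553 + 282 + 370 + 526 + 269 + 395 + 609 + 334 = 3338
Sum over 2–9: 282 + 370 + 526 + 269 + 395 + 609 + 334 + 816 = 3601
CMA at t=5 = (3338 + 3601) / (2·8) = 6939 / 16 = 433.69

433.69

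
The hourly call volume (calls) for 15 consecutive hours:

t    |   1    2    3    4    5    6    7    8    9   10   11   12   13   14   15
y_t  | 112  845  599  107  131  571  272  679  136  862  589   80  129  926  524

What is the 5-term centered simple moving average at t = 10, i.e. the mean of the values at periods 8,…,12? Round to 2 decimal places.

Sum of periods 8–12: 679 + 136 + 862 + 589 + 80 = 2346
Divide by 5: 2346 / 5 = 469.20

469.20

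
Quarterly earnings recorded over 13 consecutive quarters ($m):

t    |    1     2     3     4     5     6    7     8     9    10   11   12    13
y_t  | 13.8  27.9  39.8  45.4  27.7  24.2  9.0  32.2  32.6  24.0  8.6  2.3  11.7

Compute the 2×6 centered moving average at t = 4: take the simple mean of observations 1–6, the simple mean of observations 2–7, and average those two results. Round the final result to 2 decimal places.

29.40

Sum over 1–6: 13.8 + 27.9 + 39.8 + 45.4 + 27.7 + 24.2 = 178.8
Sum over 2–7: 27.9 + 39.8 + 45.4 + 27.7 + 24.2 + 9.0 = 174.0
CMA at t=4 = (178.8 + 174.0) / (2·6) = 352.8 / 12 = 29.40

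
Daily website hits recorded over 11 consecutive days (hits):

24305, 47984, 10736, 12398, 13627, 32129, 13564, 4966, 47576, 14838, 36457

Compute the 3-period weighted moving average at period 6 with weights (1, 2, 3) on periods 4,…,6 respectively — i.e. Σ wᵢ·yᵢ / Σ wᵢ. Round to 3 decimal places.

Weighted sum: 1·12398 + 2·13627 + 3·32129 = 12398 + 27254 + 96387 = 136039
Weight total: 1 + 2 + 3 = 6
WMA = 136039 / 6 = 22673.167

22673.167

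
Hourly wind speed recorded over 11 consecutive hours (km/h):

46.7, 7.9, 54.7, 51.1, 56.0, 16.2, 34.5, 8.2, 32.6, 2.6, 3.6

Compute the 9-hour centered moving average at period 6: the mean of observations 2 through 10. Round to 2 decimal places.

29.31

Sum of periods 2–10: 7.9 + 54.7 + 51.1 + 56.0 + 16.2 + 34.5 + 8.2 + 32.6 + 2.6 = 263.8
Divide by 9: 263.8 / 9 = 29.31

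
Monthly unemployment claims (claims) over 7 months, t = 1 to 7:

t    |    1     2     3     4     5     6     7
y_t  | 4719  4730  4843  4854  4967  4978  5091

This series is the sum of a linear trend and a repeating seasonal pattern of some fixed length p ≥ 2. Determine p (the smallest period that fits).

First differences y_{t+1} − y_t: 11, 113, 11, 113, 11, 113, …
The difference pattern repeats every 2 terms and not for any smaller step, so p = 2.

2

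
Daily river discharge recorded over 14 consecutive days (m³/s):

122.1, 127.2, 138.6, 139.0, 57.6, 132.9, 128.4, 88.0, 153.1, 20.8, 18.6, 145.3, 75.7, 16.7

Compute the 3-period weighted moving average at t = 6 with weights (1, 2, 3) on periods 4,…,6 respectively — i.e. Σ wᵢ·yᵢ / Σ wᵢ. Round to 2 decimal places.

Weighted sum: 1·139.0 + 2·57.6 + 3·132.9 = 139.0 + 115.2 + 398.7 = 652.9
Weight total: 1 + 2 + 3 = 6
WMA = 652.9 / 6 = 108.82

108.82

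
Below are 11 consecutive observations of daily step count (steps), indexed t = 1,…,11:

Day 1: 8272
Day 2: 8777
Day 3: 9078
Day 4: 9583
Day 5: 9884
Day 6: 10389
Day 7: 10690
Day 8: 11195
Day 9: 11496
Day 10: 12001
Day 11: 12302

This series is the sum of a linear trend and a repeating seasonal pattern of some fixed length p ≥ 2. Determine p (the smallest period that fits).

First differences y_{t+1} − y_t: 505, 301, 505, 301, 505, 301, …
The difference pattern repeats every 2 terms and not for any smaller step, so p = 2.

2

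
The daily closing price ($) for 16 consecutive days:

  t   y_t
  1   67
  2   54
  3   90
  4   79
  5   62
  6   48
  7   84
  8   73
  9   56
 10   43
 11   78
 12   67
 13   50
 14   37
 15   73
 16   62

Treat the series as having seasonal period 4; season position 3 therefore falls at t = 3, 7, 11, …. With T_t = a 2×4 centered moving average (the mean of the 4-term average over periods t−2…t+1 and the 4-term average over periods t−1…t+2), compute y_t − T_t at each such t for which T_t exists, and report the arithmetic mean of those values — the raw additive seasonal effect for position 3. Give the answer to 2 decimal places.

Season position 3 occurs at t = 3, 7, 11 (where T_t is defined).
t=3: T_3 = 71.8750; y_3 − T_3 = 90 − 71.8750 = 18.1250
t=7: T_7 = 66.0000; y_7 − T_7 = 84 − 66.0000 = 18.0000
t=11: T_11 = 60.2500; y_11 − T_11 = 78 − 60.2500 = 17.7500
Mean deviation: (18.1250 + 18.0000 + 17.7500) / 3 = 17.96

17.96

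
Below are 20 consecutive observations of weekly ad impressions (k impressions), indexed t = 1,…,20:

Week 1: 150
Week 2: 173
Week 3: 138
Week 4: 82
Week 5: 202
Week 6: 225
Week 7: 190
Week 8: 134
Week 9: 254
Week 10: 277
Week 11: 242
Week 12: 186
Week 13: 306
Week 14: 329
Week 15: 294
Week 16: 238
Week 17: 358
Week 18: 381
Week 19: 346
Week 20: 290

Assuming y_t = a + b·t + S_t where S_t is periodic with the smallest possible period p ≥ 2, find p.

4

First differences y_{t+1} − y_t: 23, -35, -56, 120, 23, -35, -56, 120, 23, -35, …
The difference pattern repeats every 4 terms and not for any smaller step, so p = 4.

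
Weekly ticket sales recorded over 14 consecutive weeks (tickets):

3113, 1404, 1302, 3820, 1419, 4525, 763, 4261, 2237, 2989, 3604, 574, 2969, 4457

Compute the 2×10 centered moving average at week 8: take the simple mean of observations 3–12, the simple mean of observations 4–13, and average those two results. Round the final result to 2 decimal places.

Sum over 3–12: 1302 + 3820 + 1419 + 4525 + 763 + 4261 + 2237 + 2989 + 3604 + 574 = 25494
Sum over 4–13: 3820 + 1419 + 4525 + 763 + 4261 + 2237 + 2989 + 3604 + 574 + 2969 = 27161
CMA at t=8 = (25494 + 27161) / (2·10) = 52655 / 20 = 2632.75

2632.75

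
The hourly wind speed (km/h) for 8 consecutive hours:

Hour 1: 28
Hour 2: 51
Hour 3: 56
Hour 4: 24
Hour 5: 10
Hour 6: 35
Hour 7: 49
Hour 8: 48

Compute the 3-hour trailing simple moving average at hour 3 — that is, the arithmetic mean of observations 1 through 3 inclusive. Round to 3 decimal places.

45.000

Sum of periods 1–3: 28 + 51 + 56 = 135
Divide by 3: 135 / 3 = 45.000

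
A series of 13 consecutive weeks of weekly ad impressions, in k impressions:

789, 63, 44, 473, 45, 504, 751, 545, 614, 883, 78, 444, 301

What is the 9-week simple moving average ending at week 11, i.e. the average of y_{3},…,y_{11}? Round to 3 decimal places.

437.444

Sum of periods 3–11: 44 + 473 + 45 + 504 + 751 + 545 + 614 + 883 + 78 = 3937
Divide by 9: 3937 / 9 = 437.444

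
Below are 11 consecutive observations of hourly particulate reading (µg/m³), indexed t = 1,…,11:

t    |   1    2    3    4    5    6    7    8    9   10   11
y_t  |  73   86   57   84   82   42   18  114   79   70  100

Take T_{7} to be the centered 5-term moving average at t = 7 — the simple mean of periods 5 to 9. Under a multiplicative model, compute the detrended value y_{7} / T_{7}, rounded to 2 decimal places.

Trend T_7 = (82 + 42 + 18 + 114 + 79) / 5 = 335/5 = 67.0000
Ratio to trend: 18 / 67.0000 = 0.27

0.27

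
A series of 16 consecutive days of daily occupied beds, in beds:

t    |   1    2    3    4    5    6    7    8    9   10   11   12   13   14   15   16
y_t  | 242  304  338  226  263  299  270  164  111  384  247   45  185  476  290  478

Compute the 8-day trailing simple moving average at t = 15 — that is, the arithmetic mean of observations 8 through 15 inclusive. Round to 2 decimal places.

Sum of periods 8–15: 164 + 111 + 384 + 247 + 45 + 185 + 476 + 290 = 1902
Divide by 8: 1902 / 8 = 237.75

237.75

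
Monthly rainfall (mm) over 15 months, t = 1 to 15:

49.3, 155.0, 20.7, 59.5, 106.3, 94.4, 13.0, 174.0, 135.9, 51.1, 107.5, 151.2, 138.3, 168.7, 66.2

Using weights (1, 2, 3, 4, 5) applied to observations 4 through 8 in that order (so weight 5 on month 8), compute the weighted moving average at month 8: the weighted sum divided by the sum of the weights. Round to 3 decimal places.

Weighted sum: 1·59.5 + 2·106.3 + 3·94.4 + 4·13.0 + 5·174.0 = 59.5 + 212.6 + 283.2 + 52.0 + 870.0 = 1477.3
Weight total: 1 + 2 + 3 + 4 + 5 = 15
WMA = 1477.3 / 15 = 98.487

98.487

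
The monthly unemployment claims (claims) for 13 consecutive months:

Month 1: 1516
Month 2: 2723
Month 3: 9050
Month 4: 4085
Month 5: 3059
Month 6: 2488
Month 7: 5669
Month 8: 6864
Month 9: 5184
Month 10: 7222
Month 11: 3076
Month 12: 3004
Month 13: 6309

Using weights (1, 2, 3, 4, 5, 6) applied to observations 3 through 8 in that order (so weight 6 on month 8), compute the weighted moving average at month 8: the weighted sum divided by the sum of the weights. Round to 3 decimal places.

5041.810

Weighted sum: 1·9050 + 2·4085 + 3·3059 + 4·2488 + 5·5669 + 6·6864 = 9050 + 8170 + 9177 + 9952 + 28345 + 41184 = 105878
Weight total: 1 + 2 + 3 + 4 + 5 + 6 = 21
WMA = 105878 / 21 = 5041.810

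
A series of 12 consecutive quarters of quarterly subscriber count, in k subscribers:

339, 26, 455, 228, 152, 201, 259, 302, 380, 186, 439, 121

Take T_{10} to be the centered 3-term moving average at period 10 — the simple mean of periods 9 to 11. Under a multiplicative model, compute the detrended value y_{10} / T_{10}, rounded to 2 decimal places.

Trend T_10 = (380 + 186 + 439) / 3 = 1005/3 = 335.0000
Ratio to trend: 186 / 335.0000 = 0.56

0.56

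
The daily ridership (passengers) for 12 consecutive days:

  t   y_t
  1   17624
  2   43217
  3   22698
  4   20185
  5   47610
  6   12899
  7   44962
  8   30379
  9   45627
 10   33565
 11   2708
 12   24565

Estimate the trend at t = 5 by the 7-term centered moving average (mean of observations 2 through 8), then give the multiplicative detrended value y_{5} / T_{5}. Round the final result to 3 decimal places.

1.502

Trend T_5 = (43217 + 22698 + 20185 + 47610 + 12899 + 44962 + 30379) / 7 = 221950/7 = 31707.14286
Ratio to trend: 47610 / 31707.14286 = 1.502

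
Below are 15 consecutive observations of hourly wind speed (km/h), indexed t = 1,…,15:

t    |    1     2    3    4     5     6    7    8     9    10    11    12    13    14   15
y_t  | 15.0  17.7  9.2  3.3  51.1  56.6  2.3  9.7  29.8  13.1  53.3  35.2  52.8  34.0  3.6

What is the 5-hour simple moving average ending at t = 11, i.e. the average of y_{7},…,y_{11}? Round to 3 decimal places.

21.640

Sum of periods 7–11: 2.3 + 9.7 + 29.8 + 13.1 + 53.3 = 108.2
Divide by 5: 108.2 / 5 = 21.640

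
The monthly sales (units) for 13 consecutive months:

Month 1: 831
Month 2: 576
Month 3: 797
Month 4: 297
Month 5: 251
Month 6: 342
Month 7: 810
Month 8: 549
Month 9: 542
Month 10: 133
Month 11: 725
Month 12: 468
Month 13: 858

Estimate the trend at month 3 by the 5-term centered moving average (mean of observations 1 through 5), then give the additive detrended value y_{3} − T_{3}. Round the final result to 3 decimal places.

Trend T_3 = (831 + 576 + 797 + 297 + 251) / 5 = 2752/5 = 550.40000
Detrended value: 797 − 550.40000 = 246.600

246.600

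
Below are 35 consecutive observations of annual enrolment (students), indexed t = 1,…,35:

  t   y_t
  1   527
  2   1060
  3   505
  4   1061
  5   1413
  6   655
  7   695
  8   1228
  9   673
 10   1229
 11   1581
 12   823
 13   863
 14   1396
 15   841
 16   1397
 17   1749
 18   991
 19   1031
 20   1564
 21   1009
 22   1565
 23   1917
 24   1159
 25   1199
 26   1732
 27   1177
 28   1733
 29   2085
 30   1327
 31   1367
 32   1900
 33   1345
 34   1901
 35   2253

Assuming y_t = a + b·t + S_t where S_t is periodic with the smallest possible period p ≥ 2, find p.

6

First differences y_{t+1} − y_t: 533, -555, 556, 352, -758, 40, 533, -555, 556, 352, -758, 40, 533, -555, …
The difference pattern repeats every 6 terms and not for any smaller step, so p = 6.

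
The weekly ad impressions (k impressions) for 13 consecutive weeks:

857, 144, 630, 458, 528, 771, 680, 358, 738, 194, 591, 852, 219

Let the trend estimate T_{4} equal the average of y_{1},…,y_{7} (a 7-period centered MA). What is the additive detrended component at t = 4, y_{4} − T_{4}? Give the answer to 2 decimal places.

Trend T_4 = (857 + 144 + 630 + 458 + 528 + 771 + 680) / 7 = 4068/7 = 581.1429
Detrended value: 458 − 581.1429 = -123.14

-123.14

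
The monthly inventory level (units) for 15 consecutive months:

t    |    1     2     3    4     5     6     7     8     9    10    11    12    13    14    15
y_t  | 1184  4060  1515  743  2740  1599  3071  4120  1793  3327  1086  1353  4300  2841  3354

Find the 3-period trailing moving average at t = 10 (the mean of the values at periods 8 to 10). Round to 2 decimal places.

Sum of periods 8–10: 4120 + 1793 + 3327 = 9240
Divide by 3: 9240 / 3 = 3080.00

3080.00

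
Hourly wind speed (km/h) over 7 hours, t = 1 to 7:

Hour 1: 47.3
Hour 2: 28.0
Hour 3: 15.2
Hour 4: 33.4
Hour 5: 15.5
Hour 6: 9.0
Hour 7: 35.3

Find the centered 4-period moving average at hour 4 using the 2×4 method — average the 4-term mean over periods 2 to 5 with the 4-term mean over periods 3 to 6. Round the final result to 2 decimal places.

20.65

Sum over 2–5: 28.0 + 15.2 + 33.4 + 15.5 = 92.1
Sum over 3–6: 15.2 + 33.4 + 15.5 + 9.0 = 73.1
CMA at t=4 = (92.1 + 73.1) / (2·4) = 165.2 / 8 = 20.65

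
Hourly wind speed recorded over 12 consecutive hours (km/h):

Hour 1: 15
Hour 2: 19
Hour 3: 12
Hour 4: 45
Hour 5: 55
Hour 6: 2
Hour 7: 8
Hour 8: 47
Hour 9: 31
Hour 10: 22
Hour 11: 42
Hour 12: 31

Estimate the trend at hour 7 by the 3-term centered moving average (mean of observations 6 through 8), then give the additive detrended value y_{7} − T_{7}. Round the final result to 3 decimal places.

-11.000

Trend T_7 = (2 + 8 + 47) / 3 = 57/3 = 19.00000
Detrended value: 8 − 19.00000 = -11.000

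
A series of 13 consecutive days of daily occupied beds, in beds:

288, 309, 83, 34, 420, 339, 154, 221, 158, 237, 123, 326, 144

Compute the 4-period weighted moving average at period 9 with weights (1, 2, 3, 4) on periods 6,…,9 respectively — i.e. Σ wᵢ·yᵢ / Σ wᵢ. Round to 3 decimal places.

Weighted sum: 1·339 + 2·154 + 3·221 + 4·158 = 339 + 308 + 663 + 632 = 1942
Weight total: 1 + 2 + 3 + 4 = 10
WMA = 1942 / 10 = 194.200

194.200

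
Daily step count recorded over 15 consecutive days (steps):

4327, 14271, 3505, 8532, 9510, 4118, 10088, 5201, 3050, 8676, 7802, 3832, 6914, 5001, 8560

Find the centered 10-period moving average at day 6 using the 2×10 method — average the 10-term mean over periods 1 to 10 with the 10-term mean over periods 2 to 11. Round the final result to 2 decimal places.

7301.55

Sum over 1–10: 4327 + 14271 + 3505 + 8532 + 9510 + 4118 + 10088 + 5201 + 3050 + 8676 = 71278
Sum over 2–11: 14271 + 3505 + 8532 + 9510 + 4118 + 10088 + 5201 + 3050 + 8676 + 7802 = 74753
CMA at t=6 = (71278 + 74753) / (2·10) = 146031 / 20 = 7301.55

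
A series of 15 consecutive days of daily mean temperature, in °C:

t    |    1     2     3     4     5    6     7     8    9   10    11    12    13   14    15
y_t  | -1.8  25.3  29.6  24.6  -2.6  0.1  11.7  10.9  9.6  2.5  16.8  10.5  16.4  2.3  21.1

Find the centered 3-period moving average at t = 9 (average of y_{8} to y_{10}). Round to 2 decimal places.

7.67

Sum of periods 8–10: 10.9 + 9.6 + 2.5 = 23.0
Divide by 3: 23.0 / 3 = 7.67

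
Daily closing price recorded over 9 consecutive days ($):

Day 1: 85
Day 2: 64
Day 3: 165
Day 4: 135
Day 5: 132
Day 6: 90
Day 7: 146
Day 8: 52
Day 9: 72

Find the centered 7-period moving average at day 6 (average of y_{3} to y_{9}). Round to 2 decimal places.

Sum of periods 3–9: 165 + 135 + 132 + 90 + 146 + 52 + 72 = 792
Divide by 7: 792 / 7 = 113.14

113.14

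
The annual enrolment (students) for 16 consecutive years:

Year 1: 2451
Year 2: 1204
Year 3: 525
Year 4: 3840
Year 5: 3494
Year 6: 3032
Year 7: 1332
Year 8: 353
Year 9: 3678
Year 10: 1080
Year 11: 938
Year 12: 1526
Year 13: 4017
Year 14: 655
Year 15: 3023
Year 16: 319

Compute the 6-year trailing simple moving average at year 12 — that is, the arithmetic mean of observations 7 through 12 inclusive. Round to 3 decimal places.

1484.500

Sum of periods 7–12: 1332 + 353 + 3678 + 1080 + 938 + 1526 = 8907
Divide by 6: 8907 / 6 = 1484.500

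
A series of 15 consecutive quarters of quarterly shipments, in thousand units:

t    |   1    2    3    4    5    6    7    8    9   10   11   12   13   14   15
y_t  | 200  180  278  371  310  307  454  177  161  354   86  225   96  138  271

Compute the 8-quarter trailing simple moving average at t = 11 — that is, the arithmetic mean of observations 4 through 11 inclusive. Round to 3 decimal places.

Sum of periods 4–11: 371 + 310 + 307 + 454 + 177 + 161 + 354 + 86 = 2220
Divide by 8: 2220 / 8 = 277.500

277.500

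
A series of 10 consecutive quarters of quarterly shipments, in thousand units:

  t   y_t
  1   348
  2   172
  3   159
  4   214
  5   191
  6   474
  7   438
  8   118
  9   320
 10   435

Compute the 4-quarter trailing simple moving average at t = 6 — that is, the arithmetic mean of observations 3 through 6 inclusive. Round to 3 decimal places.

Sum of periods 3–6: 159 + 214 + 191 + 474 = 1038
Divide by 4: 1038 / 4 = 259.500

259.500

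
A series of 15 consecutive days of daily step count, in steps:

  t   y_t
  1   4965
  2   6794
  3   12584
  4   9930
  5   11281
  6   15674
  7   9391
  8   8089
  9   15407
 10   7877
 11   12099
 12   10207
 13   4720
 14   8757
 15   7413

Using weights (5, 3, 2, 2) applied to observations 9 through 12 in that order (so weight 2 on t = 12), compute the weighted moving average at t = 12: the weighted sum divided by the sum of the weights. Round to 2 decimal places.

Weighted sum: 5·15407 + 3·7877 + 2·12099 + 2·10207 = 77035 + 23631 + 24198 + 20414 = 145278
Weight total: 5 + 3 + 2 + 2 = 12
WMA = 145278 / 12 = 12106.50

12106.50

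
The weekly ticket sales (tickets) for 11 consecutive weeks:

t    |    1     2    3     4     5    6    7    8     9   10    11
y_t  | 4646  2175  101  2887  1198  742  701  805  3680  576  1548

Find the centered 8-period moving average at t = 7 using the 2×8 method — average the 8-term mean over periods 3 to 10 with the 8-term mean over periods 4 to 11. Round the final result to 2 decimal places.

1426.69

Sum over 3–10: 101 + 2887 + 1198 + 742 + 701 + 805 + 3680 + 576 = 10690
Sum over 4–11: 2887 + 1198 + 742 + 701 + 805 + 3680 + 576 + 1548 = 12137
CMA at t=7 = (10690 + 12137) / (2·8) = 22827 / 16 = 1426.69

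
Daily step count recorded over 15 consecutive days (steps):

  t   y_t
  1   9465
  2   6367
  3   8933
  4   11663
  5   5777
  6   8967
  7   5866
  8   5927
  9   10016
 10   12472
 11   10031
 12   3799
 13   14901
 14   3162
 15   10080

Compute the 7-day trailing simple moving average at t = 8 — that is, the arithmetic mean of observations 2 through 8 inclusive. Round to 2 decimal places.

Sum of periods 2–8: 6367 + 8933 + 11663 + 5777 + 8967 + 5866 + 5927 = 53500
Divide by 7: 53500 / 7 = 7642.86

7642.86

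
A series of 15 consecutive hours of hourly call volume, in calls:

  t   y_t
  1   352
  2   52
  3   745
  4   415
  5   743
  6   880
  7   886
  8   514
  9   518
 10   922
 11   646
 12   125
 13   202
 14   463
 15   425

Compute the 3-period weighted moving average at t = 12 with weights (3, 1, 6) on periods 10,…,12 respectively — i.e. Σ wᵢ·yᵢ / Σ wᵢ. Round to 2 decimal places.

416.20

Weighted sum: 3·922 + 1·646 + 6·125 = 2766 + 646 + 750 = 4162
Weight total: 3 + 1 + 6 = 10
WMA = 4162 / 10 = 416.20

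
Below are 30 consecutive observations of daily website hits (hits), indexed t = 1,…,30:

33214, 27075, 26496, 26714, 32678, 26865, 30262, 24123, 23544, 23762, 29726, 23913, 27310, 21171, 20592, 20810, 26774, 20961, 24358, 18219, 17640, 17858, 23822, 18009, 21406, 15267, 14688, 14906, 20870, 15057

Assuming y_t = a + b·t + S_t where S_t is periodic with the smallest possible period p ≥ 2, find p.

First differences y_{t+1} − y_t: -6139, -579, 218, 5964, -5813, 3397, -6139, -579, 218, 5964, -5813, 3397, -6139, -579, …
The difference pattern repeats every 6 terms and not for any smaller step, so p = 6.

6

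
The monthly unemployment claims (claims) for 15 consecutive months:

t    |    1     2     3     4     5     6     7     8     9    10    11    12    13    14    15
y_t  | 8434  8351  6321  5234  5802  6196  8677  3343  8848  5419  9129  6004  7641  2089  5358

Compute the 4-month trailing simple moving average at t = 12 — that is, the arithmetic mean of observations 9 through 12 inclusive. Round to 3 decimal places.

7350.000

Sum of periods 9–12: 8848 + 5419 + 9129 + 6004 = 29400
Divide by 4: 29400 / 4 = 7350.000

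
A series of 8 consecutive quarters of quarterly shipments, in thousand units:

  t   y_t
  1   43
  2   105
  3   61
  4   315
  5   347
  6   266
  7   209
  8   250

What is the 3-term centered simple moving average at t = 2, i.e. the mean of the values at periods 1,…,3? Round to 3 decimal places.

69.667

Sum of periods 1–3: 43 + 105 + 61 = 209
Divide by 3: 209 / 3 = 69.667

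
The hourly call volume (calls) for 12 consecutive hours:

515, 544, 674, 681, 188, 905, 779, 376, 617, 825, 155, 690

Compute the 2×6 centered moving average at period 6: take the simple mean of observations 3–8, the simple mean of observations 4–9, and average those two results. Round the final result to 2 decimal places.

Sum over 3–8: 674 + 681 + 188 + 905 + 779 + 376 = 3603
Sum over 4–9: 681 + 188 + 905 + 779 + 376 + 617 = 3546
CMA at t=6 = (3603 + 3546) / (2·6) = 7149 / 12 = 595.75

595.75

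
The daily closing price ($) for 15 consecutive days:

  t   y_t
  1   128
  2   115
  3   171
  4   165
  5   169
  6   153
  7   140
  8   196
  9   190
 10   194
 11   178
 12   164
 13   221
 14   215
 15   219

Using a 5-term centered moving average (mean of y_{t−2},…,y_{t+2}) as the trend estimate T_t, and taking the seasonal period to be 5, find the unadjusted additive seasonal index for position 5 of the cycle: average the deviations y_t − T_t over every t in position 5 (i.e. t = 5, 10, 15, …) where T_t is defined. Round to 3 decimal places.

9.500

Season position 5 occurs at t = 5, 10 (where T_t is defined).
t=5: T_5 = 159.60000; y_5 − T_5 = 169 − 159.60000 = 9.40000
t=10: T_10 = 184.40000; y_10 − T_10 = 194 − 184.40000 = 9.60000
Mean deviation: (9.40000 + 9.60000) / 2 = 9.500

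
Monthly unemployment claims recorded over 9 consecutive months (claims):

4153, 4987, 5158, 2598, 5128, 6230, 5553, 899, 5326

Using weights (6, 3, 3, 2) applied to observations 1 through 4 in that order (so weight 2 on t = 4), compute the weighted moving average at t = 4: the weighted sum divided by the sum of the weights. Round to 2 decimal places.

4324.93

Weighted sum: 6·4153 + 3·4987 + 3·5158 + 2·2598 = 24918 + 14961 + 15474 + 5196 = 60549
Weight total: 6 + 3 + 3 + 2 = 14
WMA = 60549 / 14 = 4324.93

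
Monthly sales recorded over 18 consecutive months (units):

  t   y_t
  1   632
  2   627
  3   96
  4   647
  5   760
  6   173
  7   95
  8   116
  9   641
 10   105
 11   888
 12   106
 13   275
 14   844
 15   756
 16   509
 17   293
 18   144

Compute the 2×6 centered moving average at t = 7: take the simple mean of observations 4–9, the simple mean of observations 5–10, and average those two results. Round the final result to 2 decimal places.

Sum over 4–9: 647 + 760 + 173 + 95 + 116 + 641 = 2432
Sum over 5–10: 760 + 173 + 95 + 116 + 641 + 105 = 1890
CMA at t=7 = (2432 + 1890) / (2·6) = 4322 / 12 = 360.17

360.17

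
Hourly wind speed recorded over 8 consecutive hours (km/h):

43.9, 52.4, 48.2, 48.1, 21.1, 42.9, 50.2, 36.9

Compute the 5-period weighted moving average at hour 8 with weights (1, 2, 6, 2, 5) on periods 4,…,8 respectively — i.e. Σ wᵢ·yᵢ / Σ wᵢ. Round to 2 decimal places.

39.54

Weighted sum: 1·48.1 + 2·21.1 + 6·42.9 + 2·50.2 + 5·36.9 = 48.1 + 42.2 + 257.4 + 100.4 + 184.5 = 632.6
Weight total: 1 + 2 + 6 + 2 + 5 = 16
WMA = 632.6 / 16 = 39.54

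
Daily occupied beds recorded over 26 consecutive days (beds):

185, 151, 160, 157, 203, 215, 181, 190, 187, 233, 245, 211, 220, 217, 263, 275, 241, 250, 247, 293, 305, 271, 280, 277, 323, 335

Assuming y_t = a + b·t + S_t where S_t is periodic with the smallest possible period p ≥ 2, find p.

5

First differences y_{t+1} − y_t: -34, 9, -3, 46, 12, -34, 9, -3, 46, 12, -34, 9, …
The difference pattern repeats every 5 terms and not for any smaller step, so p = 5.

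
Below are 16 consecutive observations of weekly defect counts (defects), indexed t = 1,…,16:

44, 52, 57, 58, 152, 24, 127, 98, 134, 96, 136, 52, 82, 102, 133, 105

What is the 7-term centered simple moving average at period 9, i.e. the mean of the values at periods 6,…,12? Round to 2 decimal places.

95.29

Sum of periods 6–12: 24 + 127 + 98 + 134 + 96 + 136 + 52 = 667
Divide by 7: 667 / 7 = 95.29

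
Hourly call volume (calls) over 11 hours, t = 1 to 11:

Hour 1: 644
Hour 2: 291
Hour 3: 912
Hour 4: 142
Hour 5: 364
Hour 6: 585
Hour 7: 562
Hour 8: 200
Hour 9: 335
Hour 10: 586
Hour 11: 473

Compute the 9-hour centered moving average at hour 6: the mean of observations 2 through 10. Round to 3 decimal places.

Sum of periods 2–10: 291 + 912 + 142 + 364 + 585 + 562 + 200 + 335 + 586 = 3977
Divide by 9: 3977 / 9 = 441.889

441.889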